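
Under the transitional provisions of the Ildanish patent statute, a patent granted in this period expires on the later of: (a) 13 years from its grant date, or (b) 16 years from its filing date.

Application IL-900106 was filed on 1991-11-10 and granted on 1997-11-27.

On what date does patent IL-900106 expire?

2010-11-27

(a) grant + 13 years → 27 November 2010.
(b) filing + 16 years → 10 November 2007.
Later of the two: 27 November 2010.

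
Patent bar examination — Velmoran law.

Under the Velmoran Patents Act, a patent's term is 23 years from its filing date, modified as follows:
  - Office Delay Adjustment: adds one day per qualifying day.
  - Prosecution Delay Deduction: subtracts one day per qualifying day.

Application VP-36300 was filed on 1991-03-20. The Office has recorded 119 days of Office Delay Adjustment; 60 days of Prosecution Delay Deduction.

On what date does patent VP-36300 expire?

May 18, 2014

Base term: filing date + 23 years → 20 March 2014.
Office Delay Adjustment: +119 days → 17 July 2014.
Prosecution Delay Deduction: −60 days → 18 May 2014.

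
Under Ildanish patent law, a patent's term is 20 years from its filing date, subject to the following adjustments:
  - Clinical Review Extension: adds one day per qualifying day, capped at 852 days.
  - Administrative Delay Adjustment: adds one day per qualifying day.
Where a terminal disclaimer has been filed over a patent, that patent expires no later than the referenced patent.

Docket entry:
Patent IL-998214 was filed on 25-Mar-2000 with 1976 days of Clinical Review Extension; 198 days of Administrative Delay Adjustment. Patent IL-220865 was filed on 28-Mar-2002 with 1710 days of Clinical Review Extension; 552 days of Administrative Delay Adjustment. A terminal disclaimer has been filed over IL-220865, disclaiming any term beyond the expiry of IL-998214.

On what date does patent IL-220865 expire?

Natural term of IL-220865:
  Base: filing + 20 years → 28 March 2022.
  Clinical Review Extension: 1710 days claimed exceeds the 852-day cap, so +852 days → 27 July 2024.
  Administrative Delay Adjustment: +552 days → 30 January 2026.
Expiry of referenced patent IL-998214:
  Base: filing + 20 years → 25 March 2020.
  Clinical Review Extension: 1976 days claimed exceeds the 852-day cap, so +852 days → 25 July 2022.
  Administrative Delay Adjustment: +198 days → 8 February 2023.
Terminal disclaimer: IL-220865 expires on the earlier of 30 January 2026 and 8 February 2023.

February 8, 2023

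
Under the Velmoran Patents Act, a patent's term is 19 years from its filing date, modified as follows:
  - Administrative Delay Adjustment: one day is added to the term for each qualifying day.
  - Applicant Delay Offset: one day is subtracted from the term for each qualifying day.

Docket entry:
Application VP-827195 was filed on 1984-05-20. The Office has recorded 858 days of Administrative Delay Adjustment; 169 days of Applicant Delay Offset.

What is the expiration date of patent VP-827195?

2005-04-08

Base term: filing date + 19 years → 20 May 2003.
Administrative Delay Adjustment: +858 days → 24 September 2005.
Applicant Delay Offset: −169 days → 8 April 2005.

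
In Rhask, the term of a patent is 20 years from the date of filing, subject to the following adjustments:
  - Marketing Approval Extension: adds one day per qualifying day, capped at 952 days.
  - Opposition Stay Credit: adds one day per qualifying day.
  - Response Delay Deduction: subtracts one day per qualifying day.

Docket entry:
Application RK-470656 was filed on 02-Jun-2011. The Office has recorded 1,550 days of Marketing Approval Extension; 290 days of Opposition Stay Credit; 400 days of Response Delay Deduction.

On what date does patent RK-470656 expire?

Base term: filing date + 20 years → 2 June 2031.
Marketing Approval Extension: 1550 days claimed exceeds the 952-day cap, so +952 days → 9 January 2034.
Opposition Stay Credit: +290 days → 26 October 2034.
Response Delay Deduction: −400 days → 21 September 2033.

2033-09-21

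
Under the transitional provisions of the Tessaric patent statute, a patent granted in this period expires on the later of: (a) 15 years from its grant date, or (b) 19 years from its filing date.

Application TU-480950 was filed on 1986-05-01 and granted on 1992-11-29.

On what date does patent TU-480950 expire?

November 29, 2007

(a) grant + 15 years → 29 November 2007.
(b) filing + 19 years → 1 May 2005.
Later of the two: 29 November 2007.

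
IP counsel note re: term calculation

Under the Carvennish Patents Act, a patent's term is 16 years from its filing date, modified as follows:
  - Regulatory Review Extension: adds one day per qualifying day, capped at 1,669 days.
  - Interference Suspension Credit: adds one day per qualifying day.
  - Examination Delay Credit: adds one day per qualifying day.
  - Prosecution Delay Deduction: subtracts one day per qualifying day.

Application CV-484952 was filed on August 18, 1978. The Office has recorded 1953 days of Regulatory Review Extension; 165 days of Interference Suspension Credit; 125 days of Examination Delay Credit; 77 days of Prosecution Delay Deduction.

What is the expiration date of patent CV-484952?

October 13, 1999

Base term: filing date + 16 years → 18 August 1994.
Regulatory Review Extension: 1953 days claimed exceeds the 1669-day cap, so +1669 days → 14 March 1999.
Interference Suspension Credit: +165 days → 26 August 1999.
Examination Delay Credit: +125 days → 29 December 1999.
Prosecution Delay Deduction: −77 days → 13 October 1999.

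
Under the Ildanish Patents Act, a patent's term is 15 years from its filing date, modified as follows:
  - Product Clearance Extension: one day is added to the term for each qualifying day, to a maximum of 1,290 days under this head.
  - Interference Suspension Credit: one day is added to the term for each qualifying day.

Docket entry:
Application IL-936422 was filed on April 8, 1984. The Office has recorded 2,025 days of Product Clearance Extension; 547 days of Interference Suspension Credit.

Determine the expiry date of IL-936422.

Base term: filing date + 15 years → 8 April 1999.
Product Clearance Extension: 2025 days claimed exceeds the 1290-day cap, so +1290 days → 19 October 2002.
Interference Suspension Credit: +547 days → 18 April 2004.

2004-04-18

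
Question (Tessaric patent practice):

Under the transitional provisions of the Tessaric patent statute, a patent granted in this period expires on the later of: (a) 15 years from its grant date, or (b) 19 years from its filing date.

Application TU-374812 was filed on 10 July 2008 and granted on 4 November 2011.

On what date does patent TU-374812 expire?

2027-07-10

(a) grant + 15 years → 4 November 2026.
(b) filing + 19 years → 10 July 2027.
Later of the two: 10 July 2027.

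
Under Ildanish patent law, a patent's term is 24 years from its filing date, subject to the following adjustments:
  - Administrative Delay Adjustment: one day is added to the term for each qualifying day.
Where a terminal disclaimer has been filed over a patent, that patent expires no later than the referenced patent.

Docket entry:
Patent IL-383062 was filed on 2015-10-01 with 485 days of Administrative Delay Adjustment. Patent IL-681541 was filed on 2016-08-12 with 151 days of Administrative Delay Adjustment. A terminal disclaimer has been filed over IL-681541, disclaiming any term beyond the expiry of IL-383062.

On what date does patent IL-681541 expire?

2041-01-10

Natural term of IL-681541:
  Base: filing + 24 years → 12 August 2040.
  Administrative Delay Adjustment: +151 days → 10 January 2041.
Expiry of referenced patent IL-383062:
  Base: filing + 24 years → 1 October 2039.
  Administrative Delay Adjustment: +485 days → 28 January 2041.
Terminal disclaimer: IL-681541 expires on the earlier of 10 January 2041 and 28 January 2041.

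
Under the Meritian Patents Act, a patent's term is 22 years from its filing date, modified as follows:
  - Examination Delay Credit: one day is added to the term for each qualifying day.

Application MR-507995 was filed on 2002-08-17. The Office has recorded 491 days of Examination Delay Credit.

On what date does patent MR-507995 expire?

2025-12-21

Base term: filing date + 22 years → 17 August 2024.
Examination Delay Credit: +491 days → 21 December 2025.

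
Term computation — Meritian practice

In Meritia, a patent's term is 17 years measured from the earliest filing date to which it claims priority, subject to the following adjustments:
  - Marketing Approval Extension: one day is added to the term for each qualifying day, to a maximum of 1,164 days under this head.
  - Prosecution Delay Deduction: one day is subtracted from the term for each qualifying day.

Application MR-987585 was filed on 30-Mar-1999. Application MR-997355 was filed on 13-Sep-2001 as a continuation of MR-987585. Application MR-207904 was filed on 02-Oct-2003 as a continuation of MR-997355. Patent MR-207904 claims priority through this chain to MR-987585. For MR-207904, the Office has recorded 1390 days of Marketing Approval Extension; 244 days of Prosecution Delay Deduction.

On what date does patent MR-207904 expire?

2018-10-06

Earliest priority filing: 30 March 1999.
Base term: 30 March 1999 + 17 years → 30 March 2016.
Marketing Approval Extension: 1390 days claimed exceeds the 1164-day cap, so +1164 days → 7 June 2019.
Prosecution Delay Deduction: −244 days → 6 October 2018.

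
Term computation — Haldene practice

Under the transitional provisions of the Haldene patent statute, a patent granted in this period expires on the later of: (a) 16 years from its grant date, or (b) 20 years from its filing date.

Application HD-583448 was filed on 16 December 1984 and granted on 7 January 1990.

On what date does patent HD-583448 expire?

January 7, 2006

(a) grant + 16 years → 7 January 2006.
(b) filing + 20 years → 16 December 2004.
Later of the two: 7 January 2006.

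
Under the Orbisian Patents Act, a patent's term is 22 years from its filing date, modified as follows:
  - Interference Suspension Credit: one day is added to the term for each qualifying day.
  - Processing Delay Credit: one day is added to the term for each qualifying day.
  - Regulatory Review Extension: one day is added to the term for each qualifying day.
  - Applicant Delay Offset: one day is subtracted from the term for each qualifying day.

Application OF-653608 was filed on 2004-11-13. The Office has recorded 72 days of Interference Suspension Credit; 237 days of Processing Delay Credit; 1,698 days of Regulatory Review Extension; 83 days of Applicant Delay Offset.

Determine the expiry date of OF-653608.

Base term: filing date + 22 years → 13 November 2026.
Interference Suspension Credit: +72 days → 24 January 2027.
Processing Delay Credit: +237 days → 18 September 2027.
Regulatory Review Extension: +1698 days → 12 May 2032.
Applicant Delay Offset: −83 days → 19 February 2032.

2032-02-19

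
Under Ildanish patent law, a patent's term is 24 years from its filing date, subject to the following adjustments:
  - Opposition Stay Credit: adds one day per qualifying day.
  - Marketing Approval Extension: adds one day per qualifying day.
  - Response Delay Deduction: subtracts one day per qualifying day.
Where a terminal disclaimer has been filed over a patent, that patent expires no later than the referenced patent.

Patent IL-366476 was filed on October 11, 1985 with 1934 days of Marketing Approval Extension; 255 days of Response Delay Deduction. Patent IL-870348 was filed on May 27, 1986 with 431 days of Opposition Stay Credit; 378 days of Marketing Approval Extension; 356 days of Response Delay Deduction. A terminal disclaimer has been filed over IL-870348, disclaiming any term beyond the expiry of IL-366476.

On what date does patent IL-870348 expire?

2011-08-23

Natural term of IL-870348:
  Base: filing + 24 years → 27 May 2010.
  Opposition Stay Credit: +431 days → 1 August 2011.
  Marketing Approval Extension: +378 days → 13 August 2012.
  Response Delay Deduction: −356 days → 23 August 2011.
Expiry of referenced patent IL-366476:
  Base: filing + 24 years → 11 October 2009.
  Marketing Approval Extension: +1934 days → 27 January 2015.
  Response Delay Deduction: −255 days → 17 May 2014.
Terminal disclaimer: IL-870348 expires on the earlier of 23 August 2011 and 17 May 2014.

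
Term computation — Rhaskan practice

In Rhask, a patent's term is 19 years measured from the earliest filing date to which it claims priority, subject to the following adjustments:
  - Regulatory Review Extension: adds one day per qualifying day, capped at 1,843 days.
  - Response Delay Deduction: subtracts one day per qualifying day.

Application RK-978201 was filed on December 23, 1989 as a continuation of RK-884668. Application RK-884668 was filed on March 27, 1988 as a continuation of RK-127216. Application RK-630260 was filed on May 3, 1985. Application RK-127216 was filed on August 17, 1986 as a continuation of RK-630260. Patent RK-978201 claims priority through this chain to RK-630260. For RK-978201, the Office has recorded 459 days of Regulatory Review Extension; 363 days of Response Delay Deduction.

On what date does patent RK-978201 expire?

Earliest priority filing: 3 May 1985.
Base term: 3 May 1985 + 19 years → 3 May 2004.
Regulatory Review Extension: 459 days (within the 1843-day cap) → +459 days → 5 August 2005.
Response Delay Deduction: −363 days → 7 August 2004.

2004-08-07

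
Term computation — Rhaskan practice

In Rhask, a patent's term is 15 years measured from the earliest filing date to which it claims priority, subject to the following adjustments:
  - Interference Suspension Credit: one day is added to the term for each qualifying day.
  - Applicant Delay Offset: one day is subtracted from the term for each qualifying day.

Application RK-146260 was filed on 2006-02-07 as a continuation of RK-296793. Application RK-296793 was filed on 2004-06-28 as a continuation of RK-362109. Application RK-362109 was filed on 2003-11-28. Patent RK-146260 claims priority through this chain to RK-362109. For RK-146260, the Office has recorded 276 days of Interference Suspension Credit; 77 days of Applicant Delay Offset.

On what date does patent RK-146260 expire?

Earliest priority filing: 28 November 2003.
Base term: 28 November 2003 + 15 years → 28 November 2018.
Interference Suspension Credit: +276 days → 31 August 2019.
Applicant Delay Offset: −77 days → 15 June 2019.

June 15, 2019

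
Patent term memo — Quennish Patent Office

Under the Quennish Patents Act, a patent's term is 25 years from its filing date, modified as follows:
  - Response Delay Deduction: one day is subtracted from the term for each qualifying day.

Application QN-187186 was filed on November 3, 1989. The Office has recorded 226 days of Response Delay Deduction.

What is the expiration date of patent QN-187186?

March 22, 2014

Base term: filing date + 25 years → 3 November 2014.
Response Delay Deduction: −226 days → 22 March 2014.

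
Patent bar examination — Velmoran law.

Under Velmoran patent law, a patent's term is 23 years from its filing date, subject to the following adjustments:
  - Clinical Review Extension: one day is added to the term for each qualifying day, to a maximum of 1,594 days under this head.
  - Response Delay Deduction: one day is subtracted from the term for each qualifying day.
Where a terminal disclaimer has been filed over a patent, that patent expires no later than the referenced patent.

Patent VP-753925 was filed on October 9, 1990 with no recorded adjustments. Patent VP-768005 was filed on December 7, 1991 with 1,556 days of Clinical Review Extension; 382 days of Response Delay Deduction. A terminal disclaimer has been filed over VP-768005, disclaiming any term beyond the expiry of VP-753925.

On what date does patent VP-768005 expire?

October 9, 2013

Natural term of VP-768005:
  Base: filing + 23 years → 7 December 2014.
  Clinical Review Extension: 1556 days (within the 1594-day cap) → +1556 days → 12 March 2019.
  Response Delay Deduction: −382 days → 23 February 2018.
Expiry of referenced patent VP-753925:
  Base: filing + 23 years → 9 October 2013.
Terminal disclaimer: VP-768005 expires on the earlier of 23 February 2018 and 9 October 2013.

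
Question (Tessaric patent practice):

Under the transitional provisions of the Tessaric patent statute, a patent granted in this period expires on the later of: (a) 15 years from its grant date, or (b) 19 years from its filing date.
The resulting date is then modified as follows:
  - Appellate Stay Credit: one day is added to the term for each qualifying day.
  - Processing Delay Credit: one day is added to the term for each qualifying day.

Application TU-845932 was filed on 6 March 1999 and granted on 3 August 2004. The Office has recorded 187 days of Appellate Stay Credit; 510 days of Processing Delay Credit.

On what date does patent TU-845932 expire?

2021-06-30

(a) grant + 15 years → 3 August 2019.
(b) filing + 19 years → 6 March 2018.
Later of the two: 3 August 2019.
Appellate Stay Credit: +187 days → 6 February 2020.
Processing Delay Credit: +510 days → 30 June 2021.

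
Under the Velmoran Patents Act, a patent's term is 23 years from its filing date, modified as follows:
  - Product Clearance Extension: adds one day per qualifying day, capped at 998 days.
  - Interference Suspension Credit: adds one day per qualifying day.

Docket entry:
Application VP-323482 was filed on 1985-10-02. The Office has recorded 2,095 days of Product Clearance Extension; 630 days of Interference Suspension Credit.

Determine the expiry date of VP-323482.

March 18, 2013

Base term: filing date + 23 years → 2 October 2008.
Product Clearance Extension: 2095 days claimed exceeds the 998-day cap, so +998 days → 27 June 2011.
Interference Suspension Credit: +630 days → 18 March 2013.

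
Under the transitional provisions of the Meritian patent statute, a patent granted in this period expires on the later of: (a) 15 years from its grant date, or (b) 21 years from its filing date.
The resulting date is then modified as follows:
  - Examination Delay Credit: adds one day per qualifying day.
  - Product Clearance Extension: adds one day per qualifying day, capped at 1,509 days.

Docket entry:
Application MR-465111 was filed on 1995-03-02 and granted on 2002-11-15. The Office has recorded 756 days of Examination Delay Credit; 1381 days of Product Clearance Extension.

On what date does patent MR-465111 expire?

2023-09-22

(a) grant + 15 years → 15 November 2017.
(b) filing + 21 years → 2 March 2016.
Later of the two: 15 November 2017.
Examination Delay Credit: +756 days → 11 December 2019.
Product Clearance Extension: 1381 days (within the 1509-day cap) → +1381 days → 22 September 2023.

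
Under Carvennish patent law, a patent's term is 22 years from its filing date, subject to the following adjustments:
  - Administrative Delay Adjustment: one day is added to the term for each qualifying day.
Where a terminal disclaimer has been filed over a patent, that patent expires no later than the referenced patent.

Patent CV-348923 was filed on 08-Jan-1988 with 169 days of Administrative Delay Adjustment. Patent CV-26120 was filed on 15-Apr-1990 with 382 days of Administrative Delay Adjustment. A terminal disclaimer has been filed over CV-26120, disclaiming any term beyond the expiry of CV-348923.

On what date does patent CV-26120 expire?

Natural term of CV-26120:
  Base: filing + 22 years → 15 April 2012.
  Administrative Delay Adjustment: +382 days → 2 May 2013.
Expiry of referenced patent CV-348923:
  Base: filing + 22 years → 8 January 2010.
  Administrative Delay Adjustment: +169 days → 26 June 2010.
Terminal disclaimer: CV-26120 expires on the earlier of 2 May 2013 and 26 June 2010.

2010-06-26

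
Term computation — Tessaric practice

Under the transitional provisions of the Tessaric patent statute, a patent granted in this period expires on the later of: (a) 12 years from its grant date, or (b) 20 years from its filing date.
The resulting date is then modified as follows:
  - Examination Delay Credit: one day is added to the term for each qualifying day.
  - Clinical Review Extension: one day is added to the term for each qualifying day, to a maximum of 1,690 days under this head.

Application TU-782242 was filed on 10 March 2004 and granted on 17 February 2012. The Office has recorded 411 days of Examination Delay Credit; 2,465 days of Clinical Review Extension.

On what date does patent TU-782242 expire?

2029-12-10

(a) grant + 12 years → 17 February 2024.
(b) filing + 20 years → 10 March 2024.
Later of the two: 10 March 2024.
Examination Delay Credit: +411 days → 25 April 2025.
Clinical Review Extension: 2465 days claimed exceeds the 1690-day cap, so +1690 days → 10 December 2029.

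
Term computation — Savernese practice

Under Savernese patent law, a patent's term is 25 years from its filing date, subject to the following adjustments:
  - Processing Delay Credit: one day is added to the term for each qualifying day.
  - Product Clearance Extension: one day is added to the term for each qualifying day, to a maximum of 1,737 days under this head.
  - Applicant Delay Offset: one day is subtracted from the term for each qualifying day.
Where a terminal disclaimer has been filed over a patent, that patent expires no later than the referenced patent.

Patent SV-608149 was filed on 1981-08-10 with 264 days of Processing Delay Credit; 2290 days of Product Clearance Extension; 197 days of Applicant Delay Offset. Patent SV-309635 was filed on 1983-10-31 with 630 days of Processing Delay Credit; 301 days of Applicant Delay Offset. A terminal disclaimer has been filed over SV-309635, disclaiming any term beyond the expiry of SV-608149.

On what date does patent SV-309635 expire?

Natural term of SV-309635:
  Base: filing + 25 years → 31 October 2008.
  Processing Delay Credit: +630 days → 23 July 2010.
  Applicant Delay Offset: −301 days → 25 September 2009.
Expiry of referenced patent SV-608149:
  Base: filing + 25 years → 10 August 2006.
  Processing Delay Credit: +264 days → 1 May 2007.
  Product Clearance Extension: 2290 days claimed exceeds the 1737-day cap, so +1737 days → 1 February 2012.
  Applicant Delay Offset: −197 days → 19 July 2011.
Terminal disclaimer: SV-309635 expires on the earlier of 25 September 2009 and 19 July 2011.

2009-09-25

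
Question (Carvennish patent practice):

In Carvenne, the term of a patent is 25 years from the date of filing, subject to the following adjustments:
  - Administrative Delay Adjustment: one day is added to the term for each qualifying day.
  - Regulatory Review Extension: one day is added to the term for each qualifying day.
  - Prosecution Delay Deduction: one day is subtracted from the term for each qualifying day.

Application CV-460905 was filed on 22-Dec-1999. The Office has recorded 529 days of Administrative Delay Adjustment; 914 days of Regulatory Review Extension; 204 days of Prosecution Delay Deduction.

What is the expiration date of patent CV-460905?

Base term: filing date + 25 years → 22 December 2024.
Administrative Delay Adjustment: +529 days → 4 June 2026.
Regulatory Review Extension: +914 days → 4 December 2028.
Prosecution Delay Deduction: −204 days → 14 May 2028.

May 14, 2028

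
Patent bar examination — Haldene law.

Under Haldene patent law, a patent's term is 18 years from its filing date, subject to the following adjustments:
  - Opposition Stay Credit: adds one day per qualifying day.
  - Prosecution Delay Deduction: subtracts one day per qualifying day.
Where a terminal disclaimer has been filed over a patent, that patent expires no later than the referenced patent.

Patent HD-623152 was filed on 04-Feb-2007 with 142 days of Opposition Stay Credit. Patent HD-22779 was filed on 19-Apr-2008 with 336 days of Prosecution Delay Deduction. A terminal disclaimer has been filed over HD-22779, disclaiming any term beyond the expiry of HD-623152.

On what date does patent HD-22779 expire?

Natural term of HD-22779:
  Base: filing + 18 years → 19 April 2026.
  Prosecution Delay Deduction: −336 days → 18 May 2025.
Expiry of referenced patent HD-623152:
  Base: filing + 18 years → 4 February 2025.
  Opposition Stay Credit: +142 days → 26 June 2025.
Terminal disclaimer: HD-22779 expires on the earlier of 18 May 2025 and 26 June 2025.

2025-05-18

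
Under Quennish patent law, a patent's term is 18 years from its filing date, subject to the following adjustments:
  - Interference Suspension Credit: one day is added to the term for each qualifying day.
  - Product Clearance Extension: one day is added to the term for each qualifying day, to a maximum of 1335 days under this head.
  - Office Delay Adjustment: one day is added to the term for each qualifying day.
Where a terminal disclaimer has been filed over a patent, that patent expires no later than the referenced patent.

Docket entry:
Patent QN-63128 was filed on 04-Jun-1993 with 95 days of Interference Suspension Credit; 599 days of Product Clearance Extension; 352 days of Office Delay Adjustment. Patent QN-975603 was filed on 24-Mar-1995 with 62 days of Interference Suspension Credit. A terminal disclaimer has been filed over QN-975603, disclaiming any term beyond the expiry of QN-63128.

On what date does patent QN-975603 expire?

May 25, 2013

Natural term of QN-975603:
  Base: filing + 18 years → 24 March 2013.
  Interference Suspension Credit: +62 days → 25 May 2013.
Expiry of referenced patent QN-63128:
  Base: filing + 18 years → 4 June 2011.
  Interference Suspension Credit: +95 days → 7 September 2011.
  Product Clearance Extension: 599 days (within the 1335-day cap) → +599 days → 28 April 2013.
  Office Delay Adjustment: +352 days → 15 April 2014.
Terminal disclaimer: QN-975603 expires on the earlier of 25 May 2013 and 15 April 2014.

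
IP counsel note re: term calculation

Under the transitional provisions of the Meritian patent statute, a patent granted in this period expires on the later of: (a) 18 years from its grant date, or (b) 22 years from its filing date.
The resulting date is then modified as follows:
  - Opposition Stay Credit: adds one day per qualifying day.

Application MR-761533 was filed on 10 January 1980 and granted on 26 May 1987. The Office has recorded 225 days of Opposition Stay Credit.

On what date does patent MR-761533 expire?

2006-01-06

(a) grant + 18 years → 26 May 2005.
(b) filing + 22 years → 10 January 2002.
Later of the two: 26 May 2005.
Opposition Stay Credit: +225 days → 6 January 2006.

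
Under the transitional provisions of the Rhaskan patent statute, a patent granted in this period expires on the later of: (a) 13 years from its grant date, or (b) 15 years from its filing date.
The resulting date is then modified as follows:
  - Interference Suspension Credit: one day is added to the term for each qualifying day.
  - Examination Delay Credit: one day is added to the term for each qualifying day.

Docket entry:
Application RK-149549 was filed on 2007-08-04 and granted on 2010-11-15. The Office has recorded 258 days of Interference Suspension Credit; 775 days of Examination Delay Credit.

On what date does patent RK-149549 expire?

September 13, 2026

(a) grant + 13 years → 15 November 2023.
(b) filing + 15 years → 4 August 2022.
Later of the two: 15 November 2023.
Interference Suspension Credit: +258 days → 30 July 2024.
Examination Delay Credit: +775 days → 13 September 2026.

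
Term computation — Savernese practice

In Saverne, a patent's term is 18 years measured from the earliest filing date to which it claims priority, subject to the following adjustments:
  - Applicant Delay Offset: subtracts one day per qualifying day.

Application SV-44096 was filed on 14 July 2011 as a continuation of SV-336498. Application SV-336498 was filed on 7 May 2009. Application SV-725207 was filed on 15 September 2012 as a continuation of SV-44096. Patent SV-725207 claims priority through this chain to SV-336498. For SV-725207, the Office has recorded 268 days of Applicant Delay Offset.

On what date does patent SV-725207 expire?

August 12, 2026

Earliest priority filing: 7 May 2009.
Base term: 7 May 2009 + 18 years → 7 May 2027.
Applicant Delay Offset: −268 days → 12 August 2026.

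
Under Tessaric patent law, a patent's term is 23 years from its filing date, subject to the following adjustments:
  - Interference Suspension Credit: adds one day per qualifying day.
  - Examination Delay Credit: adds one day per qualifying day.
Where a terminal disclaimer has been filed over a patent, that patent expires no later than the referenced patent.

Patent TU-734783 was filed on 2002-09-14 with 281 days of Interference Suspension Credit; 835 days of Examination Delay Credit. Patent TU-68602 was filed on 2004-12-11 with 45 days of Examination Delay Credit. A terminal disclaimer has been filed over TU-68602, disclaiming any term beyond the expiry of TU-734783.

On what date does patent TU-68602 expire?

2028-01-25

Natural term of TU-68602:
  Base: filing + 23 years → 11 December 2027.
  Examination Delay Credit: +45 days → 25 January 2028.
Expiry of referenced patent TU-734783:
  Base: filing + 23 years → 14 September 2025.
  Interference Suspension Credit: +281 days → 22 June 2026.
  Examination Delay Credit: +835 days → 4 October 2028.
Terminal disclaimer: TU-68602 expires on the earlier of 25 January 2028 and 4 October 2028.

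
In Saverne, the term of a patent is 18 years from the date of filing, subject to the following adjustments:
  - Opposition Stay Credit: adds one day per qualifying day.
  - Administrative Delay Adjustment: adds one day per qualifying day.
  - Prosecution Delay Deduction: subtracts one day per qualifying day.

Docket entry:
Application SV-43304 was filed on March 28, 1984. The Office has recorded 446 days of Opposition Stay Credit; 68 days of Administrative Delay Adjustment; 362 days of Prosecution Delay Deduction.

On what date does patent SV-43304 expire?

August 27, 2002

Base term: filing date + 18 years → 28 March 2002.
Opposition Stay Credit: +446 days → 17 June 2003.
Administrative Delay Adjustment: +68 days → 24 August 2003.
Prosecution Delay Deduction: −362 days → 27 August 2002.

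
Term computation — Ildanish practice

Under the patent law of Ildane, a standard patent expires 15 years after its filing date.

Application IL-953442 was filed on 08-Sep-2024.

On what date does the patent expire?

Filing date + 15 years → 8 September 2039.

2039-09-08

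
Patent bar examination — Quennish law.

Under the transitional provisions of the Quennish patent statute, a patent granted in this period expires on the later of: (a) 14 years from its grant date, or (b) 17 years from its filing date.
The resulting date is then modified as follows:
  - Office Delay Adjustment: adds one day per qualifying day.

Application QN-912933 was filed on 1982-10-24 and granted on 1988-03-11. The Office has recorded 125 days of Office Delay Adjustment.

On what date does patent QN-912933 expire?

(a) grant + 14 years → 11 March 2002.
(b) filing + 17 years → 24 October 1999.
Later of the two: 11 March 2002.
Office Delay Adjustment: +125 days → 14 July 2002.

July 14, 2002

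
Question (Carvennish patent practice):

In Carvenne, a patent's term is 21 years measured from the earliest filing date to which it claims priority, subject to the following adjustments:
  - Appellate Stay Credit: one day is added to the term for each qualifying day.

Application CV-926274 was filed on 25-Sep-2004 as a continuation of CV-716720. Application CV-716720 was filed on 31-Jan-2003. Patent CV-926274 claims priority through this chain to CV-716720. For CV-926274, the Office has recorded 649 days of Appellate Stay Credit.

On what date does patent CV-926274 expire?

Earliest priority filing: 31 January 2003.
Base term: 31 January 2003 + 21 years → 31 January 2024.
Appellate Stay Credit: +649 days → 10 November 2025.

November 10, 2025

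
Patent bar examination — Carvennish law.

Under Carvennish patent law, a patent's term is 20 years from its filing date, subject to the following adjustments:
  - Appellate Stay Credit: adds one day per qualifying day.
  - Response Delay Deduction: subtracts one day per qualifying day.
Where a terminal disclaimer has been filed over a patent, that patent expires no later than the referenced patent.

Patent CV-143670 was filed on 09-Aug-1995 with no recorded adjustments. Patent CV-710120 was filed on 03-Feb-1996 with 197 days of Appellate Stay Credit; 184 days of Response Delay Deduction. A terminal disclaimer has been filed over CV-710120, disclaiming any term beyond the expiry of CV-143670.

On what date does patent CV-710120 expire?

Natural term of CV-710120:
  Base: filing + 20 years → 3 February 2016.
  Appellate Stay Credit: +197 days → 18 August 2016.
  Response Delay Deduction: −184 days → 16 February 2016.
Expiry of referenced patent CV-143670:
  Base: filing + 20 years → 9 August 2015.
Terminal disclaimer: CV-710120 expires on the earlier of 16 February 2016 and 9 August 2015.

2015-08-09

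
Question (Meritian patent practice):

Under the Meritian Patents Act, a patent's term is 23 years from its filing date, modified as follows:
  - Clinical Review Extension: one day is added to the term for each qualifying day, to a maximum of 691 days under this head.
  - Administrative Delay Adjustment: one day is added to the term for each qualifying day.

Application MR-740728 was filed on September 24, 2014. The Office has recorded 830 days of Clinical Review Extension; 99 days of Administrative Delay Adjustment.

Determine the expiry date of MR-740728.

Base term: filing date + 23 years → 24 September 2037.
Clinical Review Extension: 830 days claimed exceeds the 691-day cap, so +691 days → 16 August 2039.
Administrative Delay Adjustment: +99 days → 23 November 2039.

November 23, 2039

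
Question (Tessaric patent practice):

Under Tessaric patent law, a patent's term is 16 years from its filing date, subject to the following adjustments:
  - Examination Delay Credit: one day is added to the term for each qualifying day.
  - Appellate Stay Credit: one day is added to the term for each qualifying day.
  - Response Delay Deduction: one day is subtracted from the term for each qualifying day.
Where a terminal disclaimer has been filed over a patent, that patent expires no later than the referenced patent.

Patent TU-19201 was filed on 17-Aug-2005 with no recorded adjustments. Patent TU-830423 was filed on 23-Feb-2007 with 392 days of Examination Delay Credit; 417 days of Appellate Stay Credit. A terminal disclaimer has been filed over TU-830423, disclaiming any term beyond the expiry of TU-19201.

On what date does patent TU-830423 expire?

Natural term of TU-830423:
  Base: filing + 16 years → 23 February 2023.
  Examination Delay Credit: +392 days → 21 March 2024.
  Appellate Stay Credit: +417 days → 12 May 2025.
Expiry of referenced patent TU-19201:
  Base: filing + 16 years → 17 August 2021.
Terminal disclaimer: TU-830423 expires on the earlier of 12 May 2025 and 17 August 2021.

August 17, 2021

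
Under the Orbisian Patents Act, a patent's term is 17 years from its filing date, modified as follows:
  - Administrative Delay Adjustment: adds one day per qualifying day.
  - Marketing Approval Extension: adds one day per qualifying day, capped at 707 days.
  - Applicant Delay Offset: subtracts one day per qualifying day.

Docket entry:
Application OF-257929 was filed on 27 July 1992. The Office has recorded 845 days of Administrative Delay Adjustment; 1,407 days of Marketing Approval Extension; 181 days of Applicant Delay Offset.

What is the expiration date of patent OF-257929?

Base term: filing date + 17 years → 27 July 2009.
Administrative Delay Adjustment: +845 days → 19 November 2011.
Marketing Approval Extension: 1407 days claimed exceeds the 707-day cap, so +707 days → 26 October 2013.
Applicant Delay Offset: −181 days → 28 April 2013.

2013-04-28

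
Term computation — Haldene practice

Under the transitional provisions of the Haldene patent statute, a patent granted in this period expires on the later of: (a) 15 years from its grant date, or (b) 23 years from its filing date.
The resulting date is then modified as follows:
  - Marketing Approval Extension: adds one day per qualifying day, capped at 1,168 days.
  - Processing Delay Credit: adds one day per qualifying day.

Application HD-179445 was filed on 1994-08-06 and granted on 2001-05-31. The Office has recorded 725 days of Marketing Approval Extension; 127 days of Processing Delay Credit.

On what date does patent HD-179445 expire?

(a) grant + 15 years → 31 May 2016.
(b) filing + 23 years → 6 August 2017.
Later of the two: 6 August 2017.
Marketing Approval Extension: 725 days (within the 1168-day cap) → +725 days → 1 August 2019.
Processing Delay Credit: +127 days → 6 December 2019.

December 6, 2019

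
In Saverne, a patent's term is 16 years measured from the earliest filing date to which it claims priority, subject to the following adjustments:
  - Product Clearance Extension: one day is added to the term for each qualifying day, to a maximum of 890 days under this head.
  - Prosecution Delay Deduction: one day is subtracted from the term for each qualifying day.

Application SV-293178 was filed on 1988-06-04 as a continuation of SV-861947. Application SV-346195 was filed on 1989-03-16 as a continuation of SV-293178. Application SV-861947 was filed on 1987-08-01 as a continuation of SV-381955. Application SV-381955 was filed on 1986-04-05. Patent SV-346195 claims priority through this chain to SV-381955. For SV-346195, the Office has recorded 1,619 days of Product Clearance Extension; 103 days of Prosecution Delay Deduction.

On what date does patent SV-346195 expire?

2004-05-31

Earliest priority filing: 5 April 1986.
Base term: 5 April 1986 + 16 years → 5 April 2002.
Product Clearance Extension: 1619 days claimed exceeds the 890-day cap, so +890 days → 11 September 2004.
Prosecution Delay Deduction: −103 days → 31 May 2004.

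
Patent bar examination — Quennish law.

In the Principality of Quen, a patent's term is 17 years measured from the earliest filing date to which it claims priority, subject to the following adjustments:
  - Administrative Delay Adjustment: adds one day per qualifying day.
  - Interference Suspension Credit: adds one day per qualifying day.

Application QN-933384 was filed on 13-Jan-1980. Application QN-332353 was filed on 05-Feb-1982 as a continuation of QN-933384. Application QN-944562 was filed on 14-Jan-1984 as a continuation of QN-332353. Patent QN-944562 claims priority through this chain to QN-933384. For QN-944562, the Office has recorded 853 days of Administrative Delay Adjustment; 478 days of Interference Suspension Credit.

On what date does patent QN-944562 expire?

September 5, 2000

Earliest priority filing: 13 January 1980.
Base term: 13 January 1980 + 17 years → 13 January 1997.
Administrative Delay Adjustment: +853 days → 16 May 1999.
Interference Suspension Credit: +478 days → 5 September 2000.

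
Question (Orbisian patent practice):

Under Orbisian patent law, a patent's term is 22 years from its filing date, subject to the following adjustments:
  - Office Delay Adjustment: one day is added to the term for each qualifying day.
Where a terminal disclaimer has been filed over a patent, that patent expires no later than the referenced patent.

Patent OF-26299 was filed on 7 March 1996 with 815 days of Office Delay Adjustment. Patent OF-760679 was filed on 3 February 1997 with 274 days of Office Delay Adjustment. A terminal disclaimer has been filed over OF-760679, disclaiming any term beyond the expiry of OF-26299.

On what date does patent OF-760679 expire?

November 4, 2019

Natural term of OF-760679:
  Base: filing + 22 years → 3 February 2019.
  Office Delay Adjustment: +274 days → 4 November 2019.
Expiry of referenced patent OF-26299:
  Base: filing + 22 years → 7 March 2018.
  Office Delay Adjustment: +815 days → 30 May 2020.
Terminal disclaimer: OF-760679 expires on the earlier of 4 November 2019 and 30 May 2020.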